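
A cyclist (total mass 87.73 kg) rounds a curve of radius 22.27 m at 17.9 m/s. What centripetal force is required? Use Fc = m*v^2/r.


Fc = m * v^2 / r
v^2 = 17.9^2 = 320.41
Fc = 87.73 * 320.41 / 22.27
Fc = 28109.5693 / 22.27 = 1262.2169 N

1262.2169 N


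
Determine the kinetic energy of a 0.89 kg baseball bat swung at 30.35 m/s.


KE = 0.5 * m * v^2
KE = 0.5 * 0.89 * 30.35^2
KE = 0.5 * 0.89 * 921.1225 = 409.8995 J

409.8995 J


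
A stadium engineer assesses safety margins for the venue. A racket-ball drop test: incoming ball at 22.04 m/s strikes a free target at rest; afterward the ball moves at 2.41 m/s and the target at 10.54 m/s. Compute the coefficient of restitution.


e = (v2_after - v1_after) / (v1_before - v2_before)
Numerator = 10.54 - 2.41 = 8.13
Denominator = 22.04 - 0 = 22.04
e = 8.13 / 22.04 = 0.3689

0.3689


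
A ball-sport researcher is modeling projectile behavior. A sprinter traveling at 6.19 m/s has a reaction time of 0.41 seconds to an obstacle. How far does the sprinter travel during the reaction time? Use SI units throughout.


d = v * t
d = 6.19 * 0.41
d = 2.5379 m

2.5379 m


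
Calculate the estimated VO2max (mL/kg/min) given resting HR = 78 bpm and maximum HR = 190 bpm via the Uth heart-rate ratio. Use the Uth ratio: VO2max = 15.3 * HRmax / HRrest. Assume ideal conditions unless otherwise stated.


VO2max = 15.3 * HRmax / HRrest
VO2max = 15.3 * 190 / 78
VO2max = 2907 / 78 = 37.2692 mL/kg/min

37.2692 mL/kg/min


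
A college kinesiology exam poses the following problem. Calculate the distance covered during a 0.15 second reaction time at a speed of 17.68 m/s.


d = v * t
d = 17.68 * 0.15
d = 2.652 m

2.652 m


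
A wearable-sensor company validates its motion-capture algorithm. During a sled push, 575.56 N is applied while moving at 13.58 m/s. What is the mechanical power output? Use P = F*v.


P = F * v
P = 575.56 * 13.58
P = 7816.1048 W

7816.1048 W


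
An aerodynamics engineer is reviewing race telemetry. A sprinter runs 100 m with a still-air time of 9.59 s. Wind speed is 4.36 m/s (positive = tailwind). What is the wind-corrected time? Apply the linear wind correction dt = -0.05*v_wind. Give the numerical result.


dt = -0.05 * v_wind = -0.05 * 4.36 = -0.218 s
t_corrected = t_still + dt = 9.59 + (-0.218)
t_corrected = 9.372 s

9.372 s


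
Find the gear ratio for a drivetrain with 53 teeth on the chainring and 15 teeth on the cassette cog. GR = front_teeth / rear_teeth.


GR = front_teeth / rear_teeth
GR = 53 / 15
GR = 3.5333

3.5333


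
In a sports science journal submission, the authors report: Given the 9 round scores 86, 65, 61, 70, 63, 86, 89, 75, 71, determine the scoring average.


Average = sum / n
Sum = 666
Average = 666 / 9 = 74

74


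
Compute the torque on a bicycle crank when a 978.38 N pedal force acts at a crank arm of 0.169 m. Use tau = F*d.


tau = F * d
tau = 978.38 * 0.169
tau = 165.3462 N*m

165.3462 N*m


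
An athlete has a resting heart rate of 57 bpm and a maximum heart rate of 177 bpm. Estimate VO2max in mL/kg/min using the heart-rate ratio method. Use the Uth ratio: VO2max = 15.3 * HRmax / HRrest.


VO2max = 15.3 * HRmax / HRrest
VO2max = 15.3 * 177 / 57
VO2max = 2708.1 / 57 = 47.5105 mL/kg/min

47.5105 mL/kg/min


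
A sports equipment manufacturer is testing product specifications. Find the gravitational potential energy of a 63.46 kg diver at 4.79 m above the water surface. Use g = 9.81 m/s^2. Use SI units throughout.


PE = m * g * h
PE = 63.46 * 9.81 * 4.79
PE = 622.5426 * 4.79 = 2981.9791 J

2981.9791 J


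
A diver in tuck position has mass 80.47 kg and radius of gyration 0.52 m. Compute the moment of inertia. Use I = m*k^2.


I = m * k^2
I = 80.47 * 0.52^2
I = 80.47 * 0.2704 = 21.7591 kg*m^2

21.7591 kg*m^2


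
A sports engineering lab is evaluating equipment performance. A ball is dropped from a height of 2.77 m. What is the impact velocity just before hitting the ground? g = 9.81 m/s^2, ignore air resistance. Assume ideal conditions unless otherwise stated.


v = sqrt(2 * g * h)
v = sqrt(2 * 9.81 * 2.77)
v = sqrt(54.3474) = 7.3721 m/s

7.3721 m/s


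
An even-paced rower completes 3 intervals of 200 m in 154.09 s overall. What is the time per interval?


Split time = total_time / n_laps = 154.09 / 3
Split time = 51.3633 s per lap

51.3633 s


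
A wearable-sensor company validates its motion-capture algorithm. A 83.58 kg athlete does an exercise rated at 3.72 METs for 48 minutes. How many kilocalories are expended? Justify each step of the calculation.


kcal = MET * mass * time_hr
Convert time: 48 min = 0.8 hr
kcal = 3.72 * 83.58 * 0.8
kcal = 248.7341 kcal

248.7341 kcal


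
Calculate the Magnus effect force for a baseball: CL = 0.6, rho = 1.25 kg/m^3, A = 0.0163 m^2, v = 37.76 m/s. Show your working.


FM = 0.5 * CL * rho * A * v^2
FM = 0.5 * 0.6 * 1.25 * 0.0163 * 37.76^2
v^2 = 1425.8176
FM = 0.5 * 0.6 * 1.25 * 0.0163 * 1425.8176 = 8.7153 N

8.7153 N


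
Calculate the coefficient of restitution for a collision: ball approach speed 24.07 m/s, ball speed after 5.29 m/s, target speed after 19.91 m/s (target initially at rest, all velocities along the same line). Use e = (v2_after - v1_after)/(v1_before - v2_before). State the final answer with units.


e = (v2_after - v1_after) / (v1_before - v2_before)
Numerator = 19.91 - 5.29 = 14.62
Denominator = 24.07 - 0 = 24.07
e = 14.62 / 24.07 = 0.6074

0.6074


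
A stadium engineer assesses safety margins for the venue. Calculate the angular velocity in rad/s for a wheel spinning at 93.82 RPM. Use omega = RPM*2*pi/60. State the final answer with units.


omega = RPM * 2 * pi / 60
omega = 93.82 * 2 * 3.14159 / 60
omega = 589.4884 / 60 = 9.8248 rad/s

9.8248 rad/s


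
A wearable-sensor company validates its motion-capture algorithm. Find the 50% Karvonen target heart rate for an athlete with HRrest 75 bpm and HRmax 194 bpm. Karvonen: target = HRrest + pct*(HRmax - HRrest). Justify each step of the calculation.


Target = HRrest + pct*(HRmax - HRrest)
Heart rate reserve = HRmax - HRrest = 194 - 75 = 119 bpm
Fraction = 50% = 0.5
Target = 75 + 0.5 * 119
Target = 75 + 59.5 = 134.5 bpm

134.5 bpm


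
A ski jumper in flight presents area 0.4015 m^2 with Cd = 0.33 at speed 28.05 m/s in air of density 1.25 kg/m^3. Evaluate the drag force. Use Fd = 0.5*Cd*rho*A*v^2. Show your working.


Fd = 0.5 * Cd * rho * A * v^2
Fd = 0.5 * 0.33 * 1.25 * 0.4015 * 28.05^2
v^2 = 786.8025
Fd = 0.5 * 0.33 * 1.25 * 0.4015 * 786.8025 = 65.1546 N

65.1546 N


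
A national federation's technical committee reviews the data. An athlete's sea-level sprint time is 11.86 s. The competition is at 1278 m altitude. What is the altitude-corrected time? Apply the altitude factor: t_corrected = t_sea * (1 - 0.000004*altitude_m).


Correction factor = 1 - 0.000004 * 1278 = 0.994888
t_corrected = t_sea * factor = 11.86 * 0.994888
t_corrected = 11.7994 s

11.7994 s


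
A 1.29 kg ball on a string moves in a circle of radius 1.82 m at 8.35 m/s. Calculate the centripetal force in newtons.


Fc = m * v^2 / r
v^2 = 8.35^2 = 69.7225
Fc = 1.29 * 69.7225 / 1.82
Fc = 89.942 / 1.82 = 49.4187 N

49.4187 N


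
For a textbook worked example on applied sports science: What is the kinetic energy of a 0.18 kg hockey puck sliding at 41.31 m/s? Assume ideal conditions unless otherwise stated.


KE = 0.5 * m * v^2
KE = 0.5 * 0.18 * 41.31^2
KE = 0.5 * 0.18 * 1706.5161 = 153.5864 J

153.5864 J


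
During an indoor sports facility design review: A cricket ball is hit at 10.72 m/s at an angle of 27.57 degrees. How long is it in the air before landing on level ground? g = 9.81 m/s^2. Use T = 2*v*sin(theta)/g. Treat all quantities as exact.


T = 2*v*sin(theta)/g
sin(theta) = sin(27.57 deg) = 0.4628
T = 2*10.72*0.4628 / 9.81
T = 9.9231 / 9.81 = 1.0115 s

1.0115 s


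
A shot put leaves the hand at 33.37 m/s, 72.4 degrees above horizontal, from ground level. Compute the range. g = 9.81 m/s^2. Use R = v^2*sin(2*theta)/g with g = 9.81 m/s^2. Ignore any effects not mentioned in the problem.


R = v^2 * sin(2*theta) / g
Convert angle to radians: theta = 72.4 deg = 1.2636 rad
sin(2*theta) = sin(2.5272) = 0.5764
R = 33.37^2 * 0.5764 / 9.81
R = 1113.5569 * 0.5764 / 9.81 = 65.4322 m

65.4322 m


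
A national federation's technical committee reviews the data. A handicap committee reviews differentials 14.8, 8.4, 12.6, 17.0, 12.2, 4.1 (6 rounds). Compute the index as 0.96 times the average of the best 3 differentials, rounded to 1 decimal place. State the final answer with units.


All differentials: 14.8, 8.4, 12.6, 17.0, 12.2, 4.1
Sorted: 4.1, 8.4, 12.2, 12.6, 14.8, 17.0
Best 3: 4.1, 8.4, 12.2
Average of best = 24.7 / 3 = 8.2333
Raw index = 8.2333 * 0.96 = 7.904
Handicap index = round(7.904, 1) = 7.9

7.9


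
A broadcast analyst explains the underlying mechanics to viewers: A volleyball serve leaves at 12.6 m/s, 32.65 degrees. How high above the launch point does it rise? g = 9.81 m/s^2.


H = (v*sin(theta))^2 / (2*g)
vy = v*sin(theta) = 12.6 * sin(32.65 deg) = 6.7978 m/s
H = vy^2 / (2*g) = 46.2097 / (2*9.81)
H = 46.2097 / 19.62 = 2.3552 m

2.3552 m


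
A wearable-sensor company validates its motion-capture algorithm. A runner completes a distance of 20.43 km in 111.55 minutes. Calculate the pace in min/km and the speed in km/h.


Pace = time / distance = 111.55 min / 20.43 km = 5.4601 min/km
Speed = distance / time_in_hours = 20.43 / 1.8592 hr
Speed = 10.9888 km/h

5.4601 min/km, 10.9888 km/h


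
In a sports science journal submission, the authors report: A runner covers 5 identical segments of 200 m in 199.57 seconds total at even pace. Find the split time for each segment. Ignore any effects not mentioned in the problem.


Split time = total_time / n_laps = 199.57 / 5
Split time = 39.914 s per lap

39.914 s


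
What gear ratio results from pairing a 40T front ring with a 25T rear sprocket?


GR = front_teeth / rear_teeth
GR = 40 / 25
GR = 1.6

1.6


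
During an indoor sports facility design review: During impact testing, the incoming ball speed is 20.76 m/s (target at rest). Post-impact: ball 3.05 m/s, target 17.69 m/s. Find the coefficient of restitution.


e = (v2_after - v1_after) / (v1_before - v2_before)
Numerator = 17.69 - 3.05 = 14.64
Denominator = 20.76 - 0 = 20.76
e = 14.64 / 20.76 = 0.7052

0.7052


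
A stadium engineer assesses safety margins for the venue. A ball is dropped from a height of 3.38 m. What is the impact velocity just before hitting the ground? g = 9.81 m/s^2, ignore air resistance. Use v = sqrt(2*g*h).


v = sqrt(2 * g * h)
v = sqrt(2 * 9.81 * 3.38)
v = sqrt(66.3156) = 8.1434 m/s

8.1434 m/s


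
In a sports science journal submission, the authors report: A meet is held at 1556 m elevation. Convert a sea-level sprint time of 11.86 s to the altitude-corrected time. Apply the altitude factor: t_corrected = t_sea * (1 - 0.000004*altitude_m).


Correction factor = 1 - 0.000004 * 1556 = 0.993776
t_corrected = t_sea * factor = 11.86 * 0.993776
t_corrected = 11.7862 s

11.7862 s


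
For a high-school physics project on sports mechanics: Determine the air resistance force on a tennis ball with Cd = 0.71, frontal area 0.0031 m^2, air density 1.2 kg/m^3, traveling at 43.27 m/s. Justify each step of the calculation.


Fd = 0.5 * Cd * rho * A * v^2
Fd = 0.5 * 0.71 * 1.2 * 0.0031 * 43.27^2
v^2 = 1872.2929
Fd = 0.5 * 0.71 * 1.2 * 0.0031 * 1872.2929 = 2.4726 N

2.4726 N


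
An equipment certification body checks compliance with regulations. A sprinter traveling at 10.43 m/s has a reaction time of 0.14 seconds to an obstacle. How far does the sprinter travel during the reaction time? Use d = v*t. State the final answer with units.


d = v * t
d = 10.43 * 0.14
d = 1.4602 m

1.4602 m


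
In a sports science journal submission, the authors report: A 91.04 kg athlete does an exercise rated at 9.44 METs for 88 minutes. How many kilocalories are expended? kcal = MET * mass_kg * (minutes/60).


kcal = MET * mass * time_hr
Convert time: 88 min = 1.4667 hr
kcal = 9.44 * 91.04 * 1.4667
kcal = 1260.4791 kcal

1260.4791 kcal


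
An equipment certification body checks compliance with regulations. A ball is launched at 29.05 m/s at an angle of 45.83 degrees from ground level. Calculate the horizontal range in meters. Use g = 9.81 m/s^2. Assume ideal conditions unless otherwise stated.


R = v^2 * sin(2*theta) / g
Convert angle to radians: theta = 45.83 deg = 0.7999 rad
sin(2*theta) = sin(1.5998) = 0.9996
R = 29.05^2 * 0.9996 / 9.81
R = 843.9025 * 0.9996 / 9.81 = 85.9886 m

85.9886 m


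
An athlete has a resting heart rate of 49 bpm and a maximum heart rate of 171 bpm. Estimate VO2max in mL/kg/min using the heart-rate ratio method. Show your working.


VO2max = 15.3 * HRmax / HRrest
VO2max = 15.3 * 171 / 49
VO2max = 2616.3 / 49 = 53.3939 mL/kg/min

53.3939 mL/kg/min


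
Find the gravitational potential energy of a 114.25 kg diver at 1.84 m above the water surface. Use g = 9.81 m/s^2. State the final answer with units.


PE = m * g * h
PE = 114.25 * 9.81 * 1.84
PE = 1120.7925 * 1.84 = 2062.2582 J

2062.2582 J


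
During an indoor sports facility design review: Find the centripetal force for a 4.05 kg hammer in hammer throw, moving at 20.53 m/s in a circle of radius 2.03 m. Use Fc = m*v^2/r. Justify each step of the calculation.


Fc = m * v^2 / r
v^2 = 20.53^2 = 421.4809
Fc = 4.05 * 421.4809 / 2.03
Fc = 1706.9976 / 2.03 = 840.8855 N

840.8855 N


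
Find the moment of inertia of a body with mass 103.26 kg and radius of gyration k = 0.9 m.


I = m * k^2
I = 103.26 * 0.9^2
I = 103.26 * 0.81 = 83.6406 kg*m^2

83.6406 kg*m^2


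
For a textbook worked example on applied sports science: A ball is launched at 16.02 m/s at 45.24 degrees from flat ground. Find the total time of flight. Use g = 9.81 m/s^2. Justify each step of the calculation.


T = 2*v*sin(theta)/g
sin(theta) = sin(45.24 deg) = 0.7101
T = 2*16.02*0.7101 / 9.81
T = 22.7504 / 9.81 = 2.3191 s

2.3191 s


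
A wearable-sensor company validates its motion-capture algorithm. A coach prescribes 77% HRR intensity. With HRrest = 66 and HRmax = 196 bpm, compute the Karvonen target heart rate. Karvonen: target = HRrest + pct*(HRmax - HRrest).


Target = HRrest + pct*(HRmax - HRrest)
Heart rate reserve = HRmax - HRrest = 196 - 66 = 130 bpm
Fraction = 77% = 0.77
Target = 66 + 0.77 * 130
Target = 66 + 100.1 = 166.1 bpm

166.1 bpm


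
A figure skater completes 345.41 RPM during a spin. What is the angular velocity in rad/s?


omega = RPM * 2 * pi / 60
omega = 345.41 * 2 * 3.14159 / 60
omega = 2170.275 / 60 = 36.1713 rad/s

36.1713 rad/s


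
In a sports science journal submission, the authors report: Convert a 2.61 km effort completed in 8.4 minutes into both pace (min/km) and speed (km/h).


Pace = time / distance = 8.4 min / 2.61 km = 3.2184 min/km
Speed = distance / time_in_hours = 2.61 / 0.14 hr
Speed = 18.6429 km/h

3.2184 min/km, 18.6429 km/h


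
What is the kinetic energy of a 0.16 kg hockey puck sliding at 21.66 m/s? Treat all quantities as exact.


KE = 0.5 * m * v^2
KE = 0.5 * 0.16 * 21.66^2
KE = 0.5 * 0.16 * 469.1556 = 37.5324 J

37.5324 J


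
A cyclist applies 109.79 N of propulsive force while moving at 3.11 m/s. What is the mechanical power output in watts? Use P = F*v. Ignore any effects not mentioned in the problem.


P = F * v
P = 109.79 * 3.11
P = 341.4469 W

341.4469 W


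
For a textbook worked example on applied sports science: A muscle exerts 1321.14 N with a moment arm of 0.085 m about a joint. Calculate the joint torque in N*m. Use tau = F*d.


tau = F * d
tau = 1321.14 * 0.085
tau = 112.2969 N*m

112.2969 N*m


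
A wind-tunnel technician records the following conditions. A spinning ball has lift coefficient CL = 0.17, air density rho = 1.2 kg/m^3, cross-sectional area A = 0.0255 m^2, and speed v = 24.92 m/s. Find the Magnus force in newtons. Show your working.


FM = 0.5 * CL * rho * A * v^2
FM = 0.5 * 0.17 * 1.2 * 0.0255 * 24.92^2
v^2 = 621.0064
FM = 0.5 * 0.17 * 1.2 * 0.0255 * 621.0064 = 1.6152 N

1.6152 N


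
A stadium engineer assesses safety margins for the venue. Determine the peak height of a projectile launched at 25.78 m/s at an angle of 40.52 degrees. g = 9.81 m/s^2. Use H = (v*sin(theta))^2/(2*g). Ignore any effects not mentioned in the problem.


H = (v*sin(theta))^2 / (2*g)
vy = v*sin(theta) = 25.78 * sin(40.52 deg) = 16.7496 m/s
H = vy^2 / (2*g) = 280.5495 / (2*9.81)
H = 280.5495 / 19.62 = 14.2992 m

14.2992 m


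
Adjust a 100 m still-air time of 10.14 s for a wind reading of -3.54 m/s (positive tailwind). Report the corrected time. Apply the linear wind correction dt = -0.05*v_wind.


dt = -0.05 * v_wind = -0.05 * -3.54 = 0.177 s
t_corrected = t_still + dt = 10.14 + (0.177)
t_corrected = 10.317 s

10.317 s


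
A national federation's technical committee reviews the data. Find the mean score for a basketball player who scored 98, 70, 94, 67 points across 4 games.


Average = sum / n
Sum = 329
Average = 329 / 4 = 82.25

82.25


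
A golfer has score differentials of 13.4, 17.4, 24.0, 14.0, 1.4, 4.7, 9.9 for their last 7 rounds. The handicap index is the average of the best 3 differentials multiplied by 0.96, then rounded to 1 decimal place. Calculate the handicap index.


All differentials: 13.4, 17.4, 24.0, 14.0, 1.4, 4.7, 9.9
Sorted: 1.4, 4.7, 9.9, 13.4, 14.0, 17.4, 24.0
Best 3: 1.4, 4.7, 9.9
Average of best = 16 / 3 = 5.3333
Raw index = 5.3333 * 0.96 = 5.12
Handicap index = round(5.12, 1) = 5.1

5.1


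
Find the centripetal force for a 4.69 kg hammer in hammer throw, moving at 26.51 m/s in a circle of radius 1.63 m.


Fc = m * v^2 / r
v^2 = 26.51^2 = 702.7801
Fc = 4.69 * 702.7801 / 1.63
Fc = 3296.0387 / 1.63 = 2022.1096 N

2022.1096 N


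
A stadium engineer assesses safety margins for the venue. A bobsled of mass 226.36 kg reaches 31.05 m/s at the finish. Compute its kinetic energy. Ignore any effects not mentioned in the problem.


KE = 0.5 * m * v^2
KE = 0.5 * 226.36 * 31.05^2
KE = 0.5 * 226.36 * 964.1025 = 109117.121 J

109117.121 J


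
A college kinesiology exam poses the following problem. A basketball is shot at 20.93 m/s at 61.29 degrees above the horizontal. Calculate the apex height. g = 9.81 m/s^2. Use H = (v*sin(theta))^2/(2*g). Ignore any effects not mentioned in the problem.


H = (v*sin(theta))^2 / (2*g)
vy = v*sin(theta) = 20.93 * sin(61.29 deg) = 18.3569 m/s
H = vy^2 / (2*g) = 336.9763 / (2*9.81)
H = 336.9763 / 19.62 = 17.1751 m

17.1751 m


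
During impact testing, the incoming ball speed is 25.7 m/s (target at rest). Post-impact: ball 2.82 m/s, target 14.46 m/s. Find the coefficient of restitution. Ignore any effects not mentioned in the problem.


e = (v2_after - v1_after) / (v1_before - v2_before)
Numerator = 14.46 - 2.82 = 11.64
Denominator = 25.7 - 0 = 25.7
e = 11.64 / 25.7 = 0.4529

0.4529


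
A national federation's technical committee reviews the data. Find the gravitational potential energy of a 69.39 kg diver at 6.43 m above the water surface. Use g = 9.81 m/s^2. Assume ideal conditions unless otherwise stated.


PE = m * g * h
PE = 69.39 * 9.81 * 6.43
PE = 680.7159 * 6.43 = 4377.0032 J

4377.0032 J


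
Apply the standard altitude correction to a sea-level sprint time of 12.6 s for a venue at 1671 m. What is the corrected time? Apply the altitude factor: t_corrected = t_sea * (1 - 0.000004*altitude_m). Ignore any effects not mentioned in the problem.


Correction factor = 1 - 0.000004 * 1671 = 0.993316
t_corrected = t_sea * factor = 12.6 * 0.993316
t_corrected = 12.5158 s

12.5158 s


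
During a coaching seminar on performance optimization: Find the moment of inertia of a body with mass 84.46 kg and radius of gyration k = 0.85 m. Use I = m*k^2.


I = m * k^2
I = 84.46 * 0.85^2
I = 84.46 * 0.7225 = 61.0223 kg*m^2

61.0223 kg*m^2


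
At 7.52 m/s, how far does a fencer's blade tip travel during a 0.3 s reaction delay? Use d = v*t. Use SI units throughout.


d = v * t
d = 7.52 * 0.3
d = 2.256 m

2.256 m


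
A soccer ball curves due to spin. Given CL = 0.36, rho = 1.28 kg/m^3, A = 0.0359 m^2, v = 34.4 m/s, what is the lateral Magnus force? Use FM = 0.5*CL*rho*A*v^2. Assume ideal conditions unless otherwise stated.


FM = 0.5 * CL * rho * A * v^2
FM = 0.5 * 0.36 * 1.28 * 0.0359 * 34.4^2
v^2 = 1183.36
FM = 0.5 * 0.36 * 1.28 * 0.0359 * 1183.36 = 9.788 N

9.788 N


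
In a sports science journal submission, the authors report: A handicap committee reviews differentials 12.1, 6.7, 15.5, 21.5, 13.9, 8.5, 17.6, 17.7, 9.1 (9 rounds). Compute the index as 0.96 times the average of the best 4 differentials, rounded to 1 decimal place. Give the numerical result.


All differentials: 12.1, 6.7, 15.5, 21.5, 13.9, 8.5, 17.6, 17.7, 9.1
Sorted: 6.7, 8.5, 9.1, 12.1, 13.9, 15.5, 17.6, 17.7, 21.5
Best 4: 6.7, 8.5, 9.1, 12.1
Average of best = 36.4 / 4 = 9.1
Raw index = 9.1 * 0.96 = 8.736
Handicap index = round(8.736, 1) = 8.7

8.7


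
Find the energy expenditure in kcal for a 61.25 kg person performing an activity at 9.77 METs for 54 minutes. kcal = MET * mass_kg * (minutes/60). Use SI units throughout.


kcal = MET * mass * time_hr
Convert time: 54 min = 0.9 hr
kcal = 9.77 * 61.25 * 0.9
kcal = 538.5713 kcal

538.5713 kcal


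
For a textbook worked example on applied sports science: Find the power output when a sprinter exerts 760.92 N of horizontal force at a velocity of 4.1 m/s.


P = F * v
P = 760.92 * 4.1
P = 3119.772 W

3119.772 W


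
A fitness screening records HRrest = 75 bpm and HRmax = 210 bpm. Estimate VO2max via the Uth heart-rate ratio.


VO2max = 15.3 * HRmax / HRrest
VO2max = 15.3 * 210 / 75
VO2max = 3213 / 75 = 42.84 mL/kg/min

42.84 mL/kg/min


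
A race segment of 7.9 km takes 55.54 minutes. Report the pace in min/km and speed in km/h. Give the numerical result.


Pace = time / distance = 55.54 min / 7.9 km = 7.0304 min/km
Speed = distance / time_in_hours = 7.9 / 0.9257 hr
Speed = 8.5344 km/h

7.0304 min/km, 8.5344 km/h


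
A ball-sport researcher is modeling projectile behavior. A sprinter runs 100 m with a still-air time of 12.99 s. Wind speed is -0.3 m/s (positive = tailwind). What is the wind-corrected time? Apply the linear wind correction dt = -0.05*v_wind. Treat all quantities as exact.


dt = -0.05 * v_wind = -0.05 * -0.3 = 0.015 s
t_corrected = t_still + dt = 12.99 + (0.015)
t_corrected = 13.005 s

13.005 s


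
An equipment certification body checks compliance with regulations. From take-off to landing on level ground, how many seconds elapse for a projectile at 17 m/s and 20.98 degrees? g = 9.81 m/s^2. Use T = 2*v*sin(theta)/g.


T = 2*v*sin(theta)/g
sin(theta) = sin(20.98 deg) = 0.358
T = 2*17*0.358 / 9.81
T = 12.1734 / 9.81 = 1.2409 s

1.2409 s


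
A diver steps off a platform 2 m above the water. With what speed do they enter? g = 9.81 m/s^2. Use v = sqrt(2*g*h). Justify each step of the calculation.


v = sqrt(2 * g * h)
v = sqrt(2 * 9.81 * 2)
v = sqrt(39.24) = 6.2642 m/s

6.2642 m/s


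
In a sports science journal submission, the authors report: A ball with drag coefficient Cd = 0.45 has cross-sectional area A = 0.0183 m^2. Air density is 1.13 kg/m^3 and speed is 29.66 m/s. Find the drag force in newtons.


Fd = 0.5 * Cd * rho * A * v^2
Fd = 0.5 * 0.45 * 1.13 * 0.0183 * 29.66^2
v^2 = 879.7156
Fd = 0.5 * 0.45 * 1.13 * 0.0183 * 879.7156 = 4.0931 N

4.0931 N


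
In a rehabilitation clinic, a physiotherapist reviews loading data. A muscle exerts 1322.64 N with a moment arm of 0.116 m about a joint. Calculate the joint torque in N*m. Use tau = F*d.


tau = F * d
tau = 1322.64 * 0.116
tau = 153.4262 N*m

153.4262 N*m


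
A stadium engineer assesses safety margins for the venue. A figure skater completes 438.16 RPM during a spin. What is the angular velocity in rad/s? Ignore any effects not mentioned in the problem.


omega = RPM * 2 * pi / 60
omega = 438.16 * 2 * 3.14159 / 60
omega = 2753.0405 / 60 = 45.884 rad/s

45.884 rad/s


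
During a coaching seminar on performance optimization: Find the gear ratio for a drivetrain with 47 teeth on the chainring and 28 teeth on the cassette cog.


GR = front_teeth / rear_teeth
GR = 47 / 28
GR = 1.6786

1.6786


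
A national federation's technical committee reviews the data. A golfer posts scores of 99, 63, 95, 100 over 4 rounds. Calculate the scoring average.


Average = sum / n
Sum = 357
Average = 357 / 4 = 89.25

89.25


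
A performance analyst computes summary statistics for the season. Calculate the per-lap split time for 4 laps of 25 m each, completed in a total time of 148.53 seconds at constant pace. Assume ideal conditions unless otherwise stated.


Split time = total_time / n_laps = 148.53 / 4
Split time = 37.1325 s per lap

37.1325 s


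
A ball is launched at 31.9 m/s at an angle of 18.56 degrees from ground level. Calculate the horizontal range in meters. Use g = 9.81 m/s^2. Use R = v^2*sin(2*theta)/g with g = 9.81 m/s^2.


R = v^2 * sin(2*theta) / g
Convert angle to radians: theta = 18.56 deg = 0.3239 rad
sin(2*theta) = sin(0.6479) = 0.6035
R = 31.9^2 * 0.6035 / 9.81
R = 1017.61 * 0.6035 / 9.81 = 62.6008 m

62.6008 m


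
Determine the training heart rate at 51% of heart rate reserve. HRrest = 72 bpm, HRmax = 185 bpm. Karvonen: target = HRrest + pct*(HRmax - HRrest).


Target = HRrest + pct*(HRmax - HRrest)
Heart rate reserve = HRmax - HRrest = 185 - 72 = 113 bpm
Fraction = 51% = 0.51
Target = 72 + 0.51 * 113
Target = 72 + 57.63 = 129.63 bpm

129.63 bpm


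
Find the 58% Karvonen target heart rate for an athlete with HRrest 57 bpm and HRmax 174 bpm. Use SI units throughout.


Target = HRrest + pct*(HRmax - HRrest)
Heart rate reserve = HRmax - HRrest = 174 - 57 = 117 bpm
Fraction = 58% = 0.58
Target = 57 + 0.58 * 117
Target = 57 + 67.86 = 124.86 bpm

124.86 bpm


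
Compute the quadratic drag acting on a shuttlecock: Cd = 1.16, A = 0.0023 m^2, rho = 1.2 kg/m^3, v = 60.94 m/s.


Fd = 0.5 * Cd * rho * A * v^2
Fd = 0.5 * 1.16 * 1.2 * 0.0023 * 60.94^2
v^2 = 3713.6836
Fd = 0.5 * 1.16 * 1.2 * 0.0023 * 3713.6836 = 5.9449 N

5.9449 N


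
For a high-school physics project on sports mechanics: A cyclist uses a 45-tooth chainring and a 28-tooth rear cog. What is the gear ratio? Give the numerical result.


GR = front_teeth / rear_teeth
GR = 45 / 28
GR = 1.6071

1.6071


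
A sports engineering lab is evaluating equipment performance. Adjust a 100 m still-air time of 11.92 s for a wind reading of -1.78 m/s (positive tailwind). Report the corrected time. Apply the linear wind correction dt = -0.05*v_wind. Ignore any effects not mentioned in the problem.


dt = -0.05 * v_wind = -0.05 * -1.78 = 0.089 s
t_corrected = t_still + dt = 11.92 + (0.089)
t_corrected = 12.009 s

12.009 s


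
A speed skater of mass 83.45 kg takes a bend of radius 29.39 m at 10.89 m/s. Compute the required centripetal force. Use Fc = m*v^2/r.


Fc = m * v^2 / r
v^2 = 10.89^2 = 118.5921
Fc = 83.45 * 118.5921 / 29.39
Fc = 9896.5107 / 29.39 = 336.7305 N

336.7305 N


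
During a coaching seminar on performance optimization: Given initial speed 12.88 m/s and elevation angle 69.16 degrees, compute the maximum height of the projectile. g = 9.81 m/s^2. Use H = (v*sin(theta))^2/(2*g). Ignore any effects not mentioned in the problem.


H = (v*sin(theta))^2 / (2*g)
vy = v*sin(theta) = 12.88 * sin(69.16 deg) = 12.0374 m/s
H = vy^2 / (2*g) = 144.898 / (2*9.81)
H = 144.898 / 19.62 = 7.3852 m

7.3852 m


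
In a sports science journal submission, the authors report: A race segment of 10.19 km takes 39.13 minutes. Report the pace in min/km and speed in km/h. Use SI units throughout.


Pace = time / distance = 39.13 min / 10.19 km = 3.84 min/km
Speed = distance / time_in_hours = 10.19 / 0.6522 hr
Speed = 15.6248 km/h

3.84 min/km, 15.6248 km/h


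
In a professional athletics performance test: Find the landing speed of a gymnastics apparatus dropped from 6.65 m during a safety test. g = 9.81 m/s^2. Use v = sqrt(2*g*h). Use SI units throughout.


v = sqrt(2 * g * h)
v = sqrt(2 * 9.81 * 6.65)
v = sqrt(130.473) = 11.4225 m/s

11.4225 m/s


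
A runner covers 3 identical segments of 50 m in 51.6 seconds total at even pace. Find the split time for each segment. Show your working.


Split time = total_time / n_laps = 51.6 / 3
Split time = 17.2 s per lap

17.2 s


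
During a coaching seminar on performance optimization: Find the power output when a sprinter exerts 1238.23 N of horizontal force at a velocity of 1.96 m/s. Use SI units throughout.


P = F * v
P = 1238.23 * 1.96
P = 2426.9308 W

2426.9308 W


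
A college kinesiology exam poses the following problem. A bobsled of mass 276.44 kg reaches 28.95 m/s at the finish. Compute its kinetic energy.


KE = 0.5 * m * v^2
KE = 0.5 * 276.44 * 28.95^2
KE = 0.5 * 276.44 * 838.1025 = 115842.5275 J

115842.5275 J


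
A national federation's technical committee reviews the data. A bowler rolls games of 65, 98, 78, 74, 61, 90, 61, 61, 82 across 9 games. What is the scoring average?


Average = sum / n
Sum = 670
Average = 670 / 9 = 74.4444

74.4444


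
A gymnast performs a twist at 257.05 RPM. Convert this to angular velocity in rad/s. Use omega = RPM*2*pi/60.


omega = RPM * 2 * pi / 60
omega = 257.05 * 2 * 3.14159 / 60
omega = 1615.0928 / 60 = 26.9182 rad/s

26.9182 rad/s


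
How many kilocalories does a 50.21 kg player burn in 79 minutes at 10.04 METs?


kcal = MET * mass * time_hr
Convert time: 79 min = 1.3167 hr
kcal = 10.04 * 50.21 * 1.3167
kcal = 663.7427 kcal

663.7427 kcal


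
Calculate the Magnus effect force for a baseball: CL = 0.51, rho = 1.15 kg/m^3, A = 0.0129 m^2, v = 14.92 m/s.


FM = 0.5 * CL * rho * A * v^2
FM = 0.5 * 0.51 * 1.15 * 0.0129 * 14.92^2
v^2 = 222.6064
FM = 0.5 * 0.51 * 1.15 * 0.0129 * 222.6064 = 0.8421 N

0.8421 N


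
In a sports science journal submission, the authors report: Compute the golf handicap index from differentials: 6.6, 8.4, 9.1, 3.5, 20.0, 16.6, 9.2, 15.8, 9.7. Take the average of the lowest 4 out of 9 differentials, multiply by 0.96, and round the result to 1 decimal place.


All differentials: 6.6, 8.4, 9.1, 3.5, 20.0, 16.6, 9.2, 15.8, 9.7
Sorted: 3.5, 6.6, 8.4, 9.1, 9.2, 9.7, 15.8, 16.6, 20.0
Best 4: 3.5, 6.6, 8.4, 9.1
Average of best = 27.6 / 4 = 6.9
Raw index = 6.9 * 0.96 = 6.624
Handicap index = round(6.624, 1) = 6.6

6.6


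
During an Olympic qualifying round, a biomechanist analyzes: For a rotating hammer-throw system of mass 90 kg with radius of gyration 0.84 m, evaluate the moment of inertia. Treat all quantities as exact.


I = m * k^2
I = 90 * 0.84^2
I = 90 * 0.7056 = 63.504 kg*m^2

63.504 kg*m^2


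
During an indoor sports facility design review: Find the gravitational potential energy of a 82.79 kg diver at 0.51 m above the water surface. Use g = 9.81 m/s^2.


PE = m * g * h
PE = 82.79 * 9.81 * 0.51
PE = 812.1699 * 0.51 = 414.2066 J

414.2066 J


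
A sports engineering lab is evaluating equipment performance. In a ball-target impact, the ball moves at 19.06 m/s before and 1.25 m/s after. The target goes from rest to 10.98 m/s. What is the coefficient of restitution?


e = (v2_after - v1_after) / (v1_before - v2_before)
Numerator = 10.98 - 1.25 = 9.73
Denominator = 19.06 - 0 = 19.06
e = 9.73 / 19.06 = 0.5105

0.5105


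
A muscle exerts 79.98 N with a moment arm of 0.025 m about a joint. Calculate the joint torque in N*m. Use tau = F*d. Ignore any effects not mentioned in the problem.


tau = F * d
tau = 79.98 * 0.025
tau = 1.9995 N*m

1.9995 N*m


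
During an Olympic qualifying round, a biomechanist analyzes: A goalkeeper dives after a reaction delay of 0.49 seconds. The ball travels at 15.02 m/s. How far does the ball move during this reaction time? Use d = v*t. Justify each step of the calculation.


d = v * t
d = 15.02 * 0.49
d = 7.3598 m

7.3598 m


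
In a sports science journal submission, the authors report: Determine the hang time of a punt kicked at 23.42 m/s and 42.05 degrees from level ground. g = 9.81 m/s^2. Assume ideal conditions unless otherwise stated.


T = 2*v*sin(theta)/g
sin(theta) = sin(42.05 deg) = 0.6698
T = 2*23.42*0.6698 / 9.81
T = 31.3724 / 9.81 = 3.198 s

3.198 s


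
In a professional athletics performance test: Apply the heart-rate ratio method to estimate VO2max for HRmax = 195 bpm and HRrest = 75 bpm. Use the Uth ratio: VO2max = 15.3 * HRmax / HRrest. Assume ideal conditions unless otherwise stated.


VO2max = 15.3 * HRmax / HRrest
VO2max = 15.3 * 195 / 75
VO2max = 2983.5 / 75 = 39.78 mL/kg/min

39.78 mL/kg/min


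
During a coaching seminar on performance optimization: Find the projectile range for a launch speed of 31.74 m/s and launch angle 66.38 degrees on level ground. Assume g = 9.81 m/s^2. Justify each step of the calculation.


R = v^2 * sin(2*theta) / g
Convert angle to radians: theta = 66.38 deg = 1.1585 rad
sin(2*theta) = sin(2.3171) = 0.7342
R = 31.74^2 * 0.7342 / 9.81
R = 1007.4276 * 0.7342 / 9.81 = 75.3983 m

75.3983 m


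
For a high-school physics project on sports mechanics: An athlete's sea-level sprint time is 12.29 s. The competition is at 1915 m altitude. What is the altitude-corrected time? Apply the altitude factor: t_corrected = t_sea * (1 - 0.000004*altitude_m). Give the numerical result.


Correction factor = 1 - 0.000004 * 1915 = 0.99234
t_corrected = t_sea * factor = 12.29 * 0.99234
t_corrected = 12.1959 s

12.1959 s


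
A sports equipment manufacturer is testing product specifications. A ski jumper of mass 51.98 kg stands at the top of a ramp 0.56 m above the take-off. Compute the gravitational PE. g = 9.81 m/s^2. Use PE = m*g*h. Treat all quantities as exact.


PE = m * g * h
PE = 51.98 * 9.81 * 0.56
PE = 509.9238 * 0.56 = 285.5573 J

285.5573 J


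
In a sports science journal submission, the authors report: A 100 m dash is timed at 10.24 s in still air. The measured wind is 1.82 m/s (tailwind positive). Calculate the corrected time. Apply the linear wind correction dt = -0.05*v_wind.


dt = -0.05 * v_wind = -0.05 * 1.82 = -0.091 s
t_corrected = t_still + dt = 10.24 + (-0.091)
t_corrected = 10.149 s

10.149 s


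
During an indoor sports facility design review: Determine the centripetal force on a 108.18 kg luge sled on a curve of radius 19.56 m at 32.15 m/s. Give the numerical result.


Fc = m * v^2 / r
v^2 = 32.15^2 = 1033.6225
Fc = 108.18 * 1033.6225 / 19.56
Fc = 111817.282 / 19.56 = 5716.63 N

5716.63 N


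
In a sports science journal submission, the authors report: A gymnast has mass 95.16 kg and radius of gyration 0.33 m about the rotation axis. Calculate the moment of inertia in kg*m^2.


I = m * k^2
I = 95.16 * 0.33^2
I = 95.16 * 0.1089 = 10.3629 kg*m^2

10.3629 kg*m^2


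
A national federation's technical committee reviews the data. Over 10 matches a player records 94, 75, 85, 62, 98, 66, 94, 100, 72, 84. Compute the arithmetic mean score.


Average = sum / n
Sum = 830
Average = 830 / 10 = 83

83


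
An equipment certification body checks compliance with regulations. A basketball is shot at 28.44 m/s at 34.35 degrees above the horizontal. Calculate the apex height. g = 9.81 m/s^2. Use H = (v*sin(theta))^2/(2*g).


H = (v*sin(theta))^2 / (2*g)
vy = v*sin(theta) = 28.44 * sin(34.35 deg) = 16.0472 m/s
H = vy^2 / (2*g) = 257.5119 / (2*9.81)
H = 257.5119 / 19.62 = 13.125 m

13.125 m


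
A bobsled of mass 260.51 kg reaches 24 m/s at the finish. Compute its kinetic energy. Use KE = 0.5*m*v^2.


KE = 0.5 * m * v^2
KE = 0.5 * 260.51 * 24^2
KE = 0.5 * 260.51 * 576 = 75026.88 J

75026.88 J


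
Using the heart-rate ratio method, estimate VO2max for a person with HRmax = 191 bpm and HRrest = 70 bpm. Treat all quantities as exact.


VO2max = 15.3 * HRmax / HRrest
VO2max = 15.3 * 191 / 70
VO2max = 2922.3 / 70 = 41.7471 mL/kg/min

41.7471 mL/kg/min


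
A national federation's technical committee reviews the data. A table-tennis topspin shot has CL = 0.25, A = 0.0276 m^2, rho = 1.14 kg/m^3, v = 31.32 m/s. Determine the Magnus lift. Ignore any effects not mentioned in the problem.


FM = 0.5 * CL * rho * A * v^2
FM = 0.5 * 0.25 * 1.14 * 0.0276 * 31.32^2
v^2 = 980.9424
FM = 0.5 * 0.25 * 1.14 * 0.0276 * 980.9424 = 3.858 N

3.858 N


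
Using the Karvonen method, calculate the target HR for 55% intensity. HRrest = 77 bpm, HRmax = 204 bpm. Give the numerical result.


Target = HRrest + pct*(HRmax - HRrest)
Heart rate reserve = HRmax - HRrest = 204 - 77 = 127 bpm
Fraction = 55% = 0.55
Target = 77 + 0.55 * 127
Target = 77 + 69.85 = 146.85 bpm

146.85 bpm


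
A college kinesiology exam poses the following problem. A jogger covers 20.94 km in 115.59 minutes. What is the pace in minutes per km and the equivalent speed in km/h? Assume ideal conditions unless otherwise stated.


Pace = time / distance = 115.59 min / 20.94 km = 5.5201 min/km
Speed = distance / time_in_hours = 20.94 / 1.9265 hr
Speed = 10.8695 km/h

5.5201 min/km, 10.8695 km/h


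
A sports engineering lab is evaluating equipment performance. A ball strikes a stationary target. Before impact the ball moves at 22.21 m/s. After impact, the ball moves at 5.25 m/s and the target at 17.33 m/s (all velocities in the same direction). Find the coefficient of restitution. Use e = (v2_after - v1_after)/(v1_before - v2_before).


e = (v2_after - v1_after) / (v1_before - v2_before)
Numerator = 17.33 - 5.25 = 12.08
Denominator = 22.21 - 0 = 22.21
e = 12.08 / 22.21 = 0.5439

0.5439


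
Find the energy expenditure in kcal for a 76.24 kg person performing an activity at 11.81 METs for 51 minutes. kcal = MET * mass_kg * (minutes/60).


kcal = MET * mass * time_hr
Convert time: 51 min = 0.85 hr
kcal = 11.81 * 76.24 * 0.85
kcal = 765.3352 kcal

765.3352 kcal


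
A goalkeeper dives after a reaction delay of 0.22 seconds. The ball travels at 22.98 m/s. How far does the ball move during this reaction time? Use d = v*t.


d = v * t
d = 22.98 * 0.22
d = 5.0556 m

5.0556 m


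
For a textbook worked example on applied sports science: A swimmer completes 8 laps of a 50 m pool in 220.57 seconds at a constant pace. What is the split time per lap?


Split time = total_time / n_laps = 220.57 / 8
Split time = 27.5712 s per lap

27.5712 s


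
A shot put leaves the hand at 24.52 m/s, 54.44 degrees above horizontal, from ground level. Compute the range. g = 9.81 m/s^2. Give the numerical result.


R = v^2 * sin(2*theta) / g
Convert angle to radians: theta = 54.44 deg = 0.9502 rad
sin(2*theta) = sin(1.9003) = 0.9462
R = 24.52^2 * 0.9462 / 9.81
R = 601.2304 * 0.9462 / 9.81 = 57.9901 m

57.9901 m


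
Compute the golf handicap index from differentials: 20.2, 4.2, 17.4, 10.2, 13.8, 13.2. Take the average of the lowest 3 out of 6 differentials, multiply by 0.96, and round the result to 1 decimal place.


All differentials: 20.2, 4.2, 17.4, 10.2, 13.8, 13.2
Sorted: 4.2, 10.2, 13.2, 13.8, 17.4, 20.2
Best 3: 4.2, 10.2, 13.2
Average of best = 27.6 / 3 = 9.2
Raw index = 9.2 * 0.96 = 8.832
Handicap index = round(8.832, 1) = 8.8

8.8


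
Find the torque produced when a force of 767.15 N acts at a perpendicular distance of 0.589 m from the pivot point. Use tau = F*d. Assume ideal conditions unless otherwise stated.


tau = F * d
tau = 767.15 * 0.589
tau = 451.8513 N*m

451.8513 N*m


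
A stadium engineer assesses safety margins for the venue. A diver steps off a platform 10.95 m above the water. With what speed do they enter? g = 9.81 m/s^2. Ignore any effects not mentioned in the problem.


v = sqrt(2 * g * h)
v = sqrt(2 * 9.81 * 10.95)
v = sqrt(214.839) = 14.6574 m/s

14.6574 m/s


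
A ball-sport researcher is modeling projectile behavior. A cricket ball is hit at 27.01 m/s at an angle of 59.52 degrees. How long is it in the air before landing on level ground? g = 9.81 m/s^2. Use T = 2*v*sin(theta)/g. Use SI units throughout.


T = 2*v*sin(theta)/g
sin(theta) = sin(59.52 deg) = 0.8618
T = 2*27.01*0.8618 / 9.81
T = 46.5548 / 9.81 = 4.7456 s

4.7456 s
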